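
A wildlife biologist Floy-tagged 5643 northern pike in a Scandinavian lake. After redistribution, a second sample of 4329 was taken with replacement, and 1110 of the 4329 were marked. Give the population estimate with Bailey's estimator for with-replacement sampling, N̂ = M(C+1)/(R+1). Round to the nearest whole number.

N ≈ 21,993

N̂ = 5643·(4329+1)/(1110+1) = 5643·4330/1111 = 24434190/1111 ≈ 21993.0 → 21993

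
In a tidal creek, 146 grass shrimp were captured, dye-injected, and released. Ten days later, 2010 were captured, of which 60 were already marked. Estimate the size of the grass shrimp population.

N = (146 × 2010) / 60 = 293460 / 60 = 4891

N = 4891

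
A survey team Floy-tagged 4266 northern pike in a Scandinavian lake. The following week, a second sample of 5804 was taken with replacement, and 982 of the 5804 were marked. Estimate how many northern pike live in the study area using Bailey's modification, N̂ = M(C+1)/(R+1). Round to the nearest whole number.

N ≈ 25,192

N̂ = 4266·(5804+1)/(982+1) = 4266·5805/983 = 24764130/983 ≈ 25192.4 → 25192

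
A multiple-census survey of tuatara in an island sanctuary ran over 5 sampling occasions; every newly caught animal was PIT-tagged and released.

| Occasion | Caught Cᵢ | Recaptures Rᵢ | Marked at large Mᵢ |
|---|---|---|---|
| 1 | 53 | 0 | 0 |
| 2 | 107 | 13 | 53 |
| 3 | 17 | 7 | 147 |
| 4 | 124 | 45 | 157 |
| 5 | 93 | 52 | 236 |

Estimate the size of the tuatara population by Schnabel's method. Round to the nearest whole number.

Σ MᵢCᵢ = 0·53 + 53·107 + 147·17 + 157·124 + 236·93 = 0 + 5671 + 2499 + 19468 + 21948 = 49586
Σ Rᵢ = 0 + 13 + 7 + 45 + 52 = 117
N̂ = 49586 / 117 ≈ 423.8 → 424

N ≈ 424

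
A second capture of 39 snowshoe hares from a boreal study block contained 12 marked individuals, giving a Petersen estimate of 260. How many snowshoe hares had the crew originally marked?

M = 80

From N = M·C/R: M = N·R / C = 260·12 / 39 = 3120 / 39 = 80.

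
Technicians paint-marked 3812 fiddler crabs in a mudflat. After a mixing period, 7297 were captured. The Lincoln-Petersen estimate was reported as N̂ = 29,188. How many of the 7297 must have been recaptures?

From N = M·C/R: R = M·C / N = 3812·7297 / 29188 = 27816164 / 29188 = 953.

R = 953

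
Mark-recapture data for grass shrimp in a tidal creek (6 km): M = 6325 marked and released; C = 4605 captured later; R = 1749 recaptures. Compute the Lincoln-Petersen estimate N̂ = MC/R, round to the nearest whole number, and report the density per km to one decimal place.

N̂ = 6325·4605/1749 = 29126625/1749 ≈ 16653.3 → 16653
Density = N̂ / area = 16653 / 6 ≈ 2775.50 → 2775.5 per km

density ≈ 2775.5 grass shrimp per km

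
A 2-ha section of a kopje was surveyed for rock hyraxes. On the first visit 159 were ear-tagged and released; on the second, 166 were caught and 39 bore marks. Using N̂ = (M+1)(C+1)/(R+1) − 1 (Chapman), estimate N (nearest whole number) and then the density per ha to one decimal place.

density ≈ 333.5 rock hyraxes per ha

N̂ = 160·167/40 − 1 = 26720/40 − 1 = 667
Density = N̂ / area = 667 / 2 ≈ 333.50 → 333.5 per ha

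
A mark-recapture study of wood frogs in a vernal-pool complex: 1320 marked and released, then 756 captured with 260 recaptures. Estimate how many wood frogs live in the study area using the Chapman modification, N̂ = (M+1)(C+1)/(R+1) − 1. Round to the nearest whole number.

N ≈ 3830

N̂ = (1320+1)(756+1)/(260+1) − 1 = 1321·757/261 − 1
= 999997/261 − 1 ≈ 3831.4 − 1 ≈ 3830.4 → 3830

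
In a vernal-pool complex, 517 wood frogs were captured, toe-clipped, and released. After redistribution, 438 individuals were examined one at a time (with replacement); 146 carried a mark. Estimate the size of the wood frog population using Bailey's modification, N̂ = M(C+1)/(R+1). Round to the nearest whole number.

N ≈ 1544

N̂ = 517·(438+1)/(146+1) = 517·439/147 = 226963/147 ≈ 1544.0 → 1544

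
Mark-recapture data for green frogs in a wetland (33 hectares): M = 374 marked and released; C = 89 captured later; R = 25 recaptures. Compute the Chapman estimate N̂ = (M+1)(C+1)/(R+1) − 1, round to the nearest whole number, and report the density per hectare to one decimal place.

density ≈ 39.3 green frogs per hectare

N̂ = 375·90/26 − 1 = 33750/26 − 1 ≈ 1297.1 → 1297
Density = N̂ / area = 1297 / 33 ≈ 39.30 → 39.3 per hectare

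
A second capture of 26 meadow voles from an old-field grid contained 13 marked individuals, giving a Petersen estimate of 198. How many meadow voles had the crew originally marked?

From N = M·C/R: M = N·R / C = 198·13 / 26 = 2574 / 26 = 99.

M = 99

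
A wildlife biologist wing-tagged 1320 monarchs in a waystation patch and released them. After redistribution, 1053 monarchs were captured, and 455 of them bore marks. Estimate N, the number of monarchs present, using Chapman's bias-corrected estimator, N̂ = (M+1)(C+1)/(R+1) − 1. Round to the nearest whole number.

N̂ = (1320+1)(1053+1)/(455+1) − 1 = 1321·1054/456 − 1
= 1392334/456 − 1 ≈ 3053.4 − 1 ≈ 3052.4 → 3052

N ≈ 3052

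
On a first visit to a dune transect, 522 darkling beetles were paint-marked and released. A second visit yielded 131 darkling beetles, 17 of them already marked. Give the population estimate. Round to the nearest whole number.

The marked fraction in the recapture sample should equal the marked fraction in the population: 17/131 = 522/N.
N = (522 × 131) / 17 = 68382 / 17 ≈ 4022.47 → 4022

N ≈ 4022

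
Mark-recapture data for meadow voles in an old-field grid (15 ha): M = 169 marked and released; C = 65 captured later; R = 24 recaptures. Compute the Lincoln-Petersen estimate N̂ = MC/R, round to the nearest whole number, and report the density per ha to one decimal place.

density ≈ 30.5 meadow voles per ha

N̂ = 169·65/24 = 10985/24 ≈ 457.7 → 458
Density = N̂ / area = 458 / 15 ≈ 30.53 → 30.5 per ha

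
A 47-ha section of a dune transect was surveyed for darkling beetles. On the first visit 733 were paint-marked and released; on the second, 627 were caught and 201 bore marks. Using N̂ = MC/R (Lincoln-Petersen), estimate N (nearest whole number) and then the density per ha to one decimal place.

N̂ = 733·627/201 = 459591/201 ≈ 2286.5 → 2287
Density = N̂ / area = 2287 / 47 ≈ 48.66 → 48.7 per ha

density ≈ 48.7 darkling beetles per ha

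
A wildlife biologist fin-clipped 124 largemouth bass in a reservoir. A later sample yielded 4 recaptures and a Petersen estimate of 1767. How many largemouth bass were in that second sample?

C = 57

From N = M·C/R: C = N·R / M = 1767·4 / 124 = 7068 / 124 = 57.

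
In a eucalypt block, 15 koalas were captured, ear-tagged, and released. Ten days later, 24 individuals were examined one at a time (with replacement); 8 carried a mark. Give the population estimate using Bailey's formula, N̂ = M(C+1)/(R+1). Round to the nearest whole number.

N̂ = 15·(24+1)/(8+1) = 15·25/9 = 375/9 ≈ 41.7 → 42

N ≈ 42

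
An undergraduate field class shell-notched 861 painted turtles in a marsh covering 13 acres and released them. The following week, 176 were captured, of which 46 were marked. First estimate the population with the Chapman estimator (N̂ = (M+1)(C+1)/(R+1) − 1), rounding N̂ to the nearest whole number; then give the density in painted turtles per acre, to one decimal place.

N̂ = 862·177/47 − 1 = 152574/47 − 1 ≈ 3245.3 → 3245
Density = N̂ / area = 3245 / 13 ≈ 249.62 → 249.6 per acre

density ≈ 249.6 painted turtles per acre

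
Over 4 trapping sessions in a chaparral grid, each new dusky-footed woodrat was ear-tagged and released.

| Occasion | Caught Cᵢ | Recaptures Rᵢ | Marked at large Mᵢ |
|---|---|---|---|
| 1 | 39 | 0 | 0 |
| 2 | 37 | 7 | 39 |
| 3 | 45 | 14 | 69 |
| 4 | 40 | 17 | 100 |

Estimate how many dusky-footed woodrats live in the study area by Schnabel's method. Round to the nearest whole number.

Σ MᵢCᵢ = 0·39 + 39·37 + 69·45 + 100·40 = 0 + 1443 + 3105 + 4000 = 8548
Σ Rᵢ = 0 + 7 + 14 + 17 = 38
N̂ = 8548 / 38 ≈ 224.9 → 225

N ≈ 225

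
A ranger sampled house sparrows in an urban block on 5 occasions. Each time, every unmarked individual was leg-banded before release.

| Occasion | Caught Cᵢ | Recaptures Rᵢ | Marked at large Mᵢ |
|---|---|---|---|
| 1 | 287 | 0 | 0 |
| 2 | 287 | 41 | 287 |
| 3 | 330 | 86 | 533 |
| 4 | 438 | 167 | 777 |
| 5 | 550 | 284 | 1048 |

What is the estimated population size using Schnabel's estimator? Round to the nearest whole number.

Σ MᵢCᵢ = 0·287 + 287·287 + 533·330 + 777·438 + 1048·550 = 0 + 82369 + 175890 + 340326 + 576400 = 1174985
Σ Rᵢ = 0 + 41 + 86 + 167 + 284 = 578
N̂ = 1174985 / 578 ≈ 2032.8 → 2033

N ≈ 2033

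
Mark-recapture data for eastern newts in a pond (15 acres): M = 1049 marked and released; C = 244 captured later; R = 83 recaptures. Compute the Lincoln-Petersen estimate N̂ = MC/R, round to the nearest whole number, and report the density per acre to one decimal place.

N̂ = 1049·244/83 = 255956/83 ≈ 3083.8 → 3084
Density = N̂ / area = 3084 / 15 ≈ 205.60 → 205.6 per acre

density ≈ 205.6 eastern newts per acre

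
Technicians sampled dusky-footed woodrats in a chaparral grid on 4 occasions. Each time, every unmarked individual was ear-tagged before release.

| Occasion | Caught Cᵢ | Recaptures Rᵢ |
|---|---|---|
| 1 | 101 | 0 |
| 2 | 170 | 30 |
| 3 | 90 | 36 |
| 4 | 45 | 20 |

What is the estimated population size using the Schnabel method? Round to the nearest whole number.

N ≈ 606

Marked at large before each occasion: Mᵢ = Σⱼ<ᵢ (Cⱼ − Rⱼ) → M1=0, M2=101, M3=241, M4=295
Σ MᵢCᵢ = 0·101 + 101·170 + 241·90 + 295·45 = 0 + 17170 + 21690 + 13275 = 52135
Σ Rᵢ = 0 + 30 + 36 + 20 = 86
N̂ = 52135 / 86 ≈ 606.2 → 606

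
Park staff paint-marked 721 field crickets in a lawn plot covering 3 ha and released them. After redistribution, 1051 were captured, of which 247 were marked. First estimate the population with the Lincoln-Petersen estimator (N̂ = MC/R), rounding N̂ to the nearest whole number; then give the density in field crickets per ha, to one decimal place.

N̂ = 721·1051/247 = 757771/247 ≈ 3067.9 → 3068
Density = N̂ / area = 3068 / 3 ≈ 1022.67 → 1022.7 per ha

density ≈ 1022.7 field crickets per ha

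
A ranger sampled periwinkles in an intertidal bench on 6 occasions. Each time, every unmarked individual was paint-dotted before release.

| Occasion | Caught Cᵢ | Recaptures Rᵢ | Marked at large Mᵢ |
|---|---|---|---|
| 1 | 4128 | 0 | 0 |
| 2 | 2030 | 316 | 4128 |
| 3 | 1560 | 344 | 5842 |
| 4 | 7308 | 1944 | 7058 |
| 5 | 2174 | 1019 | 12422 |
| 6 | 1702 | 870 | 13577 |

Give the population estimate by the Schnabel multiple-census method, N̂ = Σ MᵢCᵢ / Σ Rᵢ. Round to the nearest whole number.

Σ MᵢCᵢ = 0·4128 + 4128·2030 + 5842·1560 + 7058·7308 + 12422·2174 + 13577·1702 = 0 + 8379840 + 9113520 + 51579864 + 27005428 + 23108054 = 119186706
Σ Rᵢ = 0 + 316 + 344 + 1944 + 1019 + 870 = 4493
N̂ = 119186706 / 4493 ≈ 26527.2 → 26527

N ≈ 26,527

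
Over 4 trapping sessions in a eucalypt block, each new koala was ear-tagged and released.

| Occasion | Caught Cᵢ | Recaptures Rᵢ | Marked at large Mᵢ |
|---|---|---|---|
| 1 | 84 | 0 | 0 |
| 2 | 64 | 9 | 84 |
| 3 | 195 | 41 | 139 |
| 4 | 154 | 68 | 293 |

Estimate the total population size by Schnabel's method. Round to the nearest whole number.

Σ MᵢCᵢ = 0·84 + 84·64 + 139·195 + 293·154 = 0 + 5376 + 27105 + 45122 = 77603
Σ Rᵢ = 0 + 9 + 41 + 68 = 118
N̂ = 77603 / 118 ≈ 657.7 → 658

N ≈ 658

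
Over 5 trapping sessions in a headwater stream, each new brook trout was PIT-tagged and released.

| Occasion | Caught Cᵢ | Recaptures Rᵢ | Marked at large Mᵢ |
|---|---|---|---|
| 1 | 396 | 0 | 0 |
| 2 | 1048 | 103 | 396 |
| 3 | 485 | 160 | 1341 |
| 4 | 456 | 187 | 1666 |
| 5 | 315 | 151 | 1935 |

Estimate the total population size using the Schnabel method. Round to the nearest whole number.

Σ MᵢCᵢ = 0·396 + 396·1048 + 1341·485 + 1666·456 + 1935·315 = 0 + 415008 + 650385 + 759696 + 609525 = 2434614
Σ Rᵢ = 0 + 103 + 160 + 187 + 151 = 601
N̂ = 2434614 / 601 ≈ 4050.9 → 4051

N ≈ 4051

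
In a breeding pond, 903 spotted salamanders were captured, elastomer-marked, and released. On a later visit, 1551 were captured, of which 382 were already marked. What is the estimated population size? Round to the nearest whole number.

N ≈ 3666

The marked fraction in the recapture sample should equal the marked fraction in the population: 382/1551 = 903/N.
N = (903 × 1551) / 382 = 1400553 / 382 ≈ 3666.4 → 3666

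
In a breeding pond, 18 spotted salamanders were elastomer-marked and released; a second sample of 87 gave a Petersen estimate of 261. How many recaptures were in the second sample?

From N = M·C/R: R = M·C / N = 18·87 / 261 = 1566 / 261 = 6.

R = 6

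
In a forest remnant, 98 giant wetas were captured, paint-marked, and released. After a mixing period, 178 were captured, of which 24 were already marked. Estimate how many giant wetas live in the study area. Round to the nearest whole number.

The marked fraction in the recapture sample should equal the marked fraction in the population: 24/178 = 98/N.
N = (98 × 178) / 24 = 17444 / 24 ≈ 726.8 → 727

N ≈ 727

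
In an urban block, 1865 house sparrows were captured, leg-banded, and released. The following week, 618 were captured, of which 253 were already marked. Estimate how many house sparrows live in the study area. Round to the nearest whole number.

N ≈ 4556

N = (1865 × 618) / 253 = 1152570 / 253 ≈ 4555.6 → 4556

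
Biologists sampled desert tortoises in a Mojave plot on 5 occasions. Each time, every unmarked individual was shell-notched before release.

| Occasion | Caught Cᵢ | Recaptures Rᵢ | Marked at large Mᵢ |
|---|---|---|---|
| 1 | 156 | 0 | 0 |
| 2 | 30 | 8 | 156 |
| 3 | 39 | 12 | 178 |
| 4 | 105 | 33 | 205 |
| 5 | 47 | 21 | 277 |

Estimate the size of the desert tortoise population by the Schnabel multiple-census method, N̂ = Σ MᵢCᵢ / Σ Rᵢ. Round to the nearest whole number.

Σ MᵢCᵢ = 0·156 + 156·30 + 178·39 + 205·105 + 277·47 = 0 + 4680 + 6942 + 21525 + 13019 = 46166
Σ Rᵢ = 0 + 8 + 12 + 33 + 21 = 74
N̂ = 46166 / 74 ≈ 623.9 → 624

N ≈ 624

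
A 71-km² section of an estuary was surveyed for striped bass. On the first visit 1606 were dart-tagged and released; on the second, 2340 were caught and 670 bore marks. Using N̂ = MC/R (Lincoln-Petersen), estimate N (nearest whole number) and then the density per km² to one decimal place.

N̂ = 1606·2340/670 = 3758040/670 ≈ 5609.0 → 5609
Density = N̂ / area = 5609 / 71 = 79.0 per km²

density ≈ 79.0 striped bass per km²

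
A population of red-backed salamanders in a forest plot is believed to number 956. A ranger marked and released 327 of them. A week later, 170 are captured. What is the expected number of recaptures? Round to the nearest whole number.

expected recaptures ≈ 58

Expected recaptures E[R] = M·C / N.
E[R] = 327 × 170 / 956 = 55590 / 956 ≈ 58.1 → 58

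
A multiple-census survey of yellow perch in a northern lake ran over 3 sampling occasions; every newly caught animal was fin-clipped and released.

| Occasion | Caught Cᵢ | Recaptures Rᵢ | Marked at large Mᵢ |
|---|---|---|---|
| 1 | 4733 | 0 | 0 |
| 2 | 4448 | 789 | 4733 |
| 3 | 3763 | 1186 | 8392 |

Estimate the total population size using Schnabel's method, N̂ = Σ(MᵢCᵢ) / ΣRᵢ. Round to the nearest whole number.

N ≈ 26,649

Σ MᵢCᵢ = 0·4733 + 4733·4448 + 8392·3763 = 0 + 21052384 + 31579096 = 52631480
Σ Rᵢ = 0 + 789 + 1186 = 1975
N̂ = 52631480 / 1975 ≈ 26648.9 → 26649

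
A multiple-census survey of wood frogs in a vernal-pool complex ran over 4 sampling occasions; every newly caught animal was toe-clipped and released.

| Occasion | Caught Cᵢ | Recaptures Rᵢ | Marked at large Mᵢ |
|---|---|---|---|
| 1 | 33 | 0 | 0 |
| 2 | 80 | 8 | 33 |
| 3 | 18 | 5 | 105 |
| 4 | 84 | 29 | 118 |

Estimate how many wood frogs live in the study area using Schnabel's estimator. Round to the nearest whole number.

Σ MᵢCᵢ = 0·33 + 33·80 + 105·18 + 118·84 = 0 + 2640 + 1890 + 9912 = 14442
Σ Rᵢ = 0 + 8 + 5 + 29 = 42
N̂ = 14442 / 42 ≈ 343.9 → 344

N ≈ 344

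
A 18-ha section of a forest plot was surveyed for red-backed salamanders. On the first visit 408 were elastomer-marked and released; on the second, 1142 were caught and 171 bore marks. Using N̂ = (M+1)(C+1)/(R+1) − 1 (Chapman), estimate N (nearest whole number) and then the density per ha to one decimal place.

density ≈ 150.9 red-backed salamanders per ha

N̂ = 409·1143/172 − 1 = 467487/172 − 1 ≈ 2716.9 → 2717
Density = N̂ / area = 2717 / 18 ≈ 150.94 → 150.9 per ha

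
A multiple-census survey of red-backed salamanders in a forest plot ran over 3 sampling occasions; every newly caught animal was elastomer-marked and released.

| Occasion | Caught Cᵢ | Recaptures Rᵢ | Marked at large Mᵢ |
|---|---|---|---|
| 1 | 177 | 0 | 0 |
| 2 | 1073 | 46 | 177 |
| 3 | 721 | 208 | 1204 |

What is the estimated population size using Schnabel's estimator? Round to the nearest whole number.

N ≈ 4165

Σ MᵢCᵢ = 0·177 + 177·1073 + 1204·721 = 0 + 189921 + 868084 = 1058005
Σ Rᵢ = 0 + 46 + 208 = 254
N̂ = 1058005 / 254 ≈ 4165.4 → 4165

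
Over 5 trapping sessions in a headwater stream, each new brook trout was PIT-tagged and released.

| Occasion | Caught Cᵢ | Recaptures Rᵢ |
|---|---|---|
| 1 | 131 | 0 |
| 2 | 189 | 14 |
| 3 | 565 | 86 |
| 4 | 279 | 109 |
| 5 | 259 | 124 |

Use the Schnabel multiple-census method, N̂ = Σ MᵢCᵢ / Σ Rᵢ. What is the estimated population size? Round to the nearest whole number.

Marked at large before each occasion: Mᵢ = Σⱼ<ᵢ (Cⱼ − Rⱼ) → M1=0, M2=131, M3=306, M4=785, M5=955
Σ MᵢCᵢ = 0·131 + 131·189 + 306·565 + 785·279 + 955·259 = 0 + 24759 + 172890 + 219015 + 247345 = 664009
Σ Rᵢ = 0 + 14 + 86 + 109 + 124 = 333
N̂ = 664009 / 333 ≈ 1994.0 → 1994

N ≈ 1994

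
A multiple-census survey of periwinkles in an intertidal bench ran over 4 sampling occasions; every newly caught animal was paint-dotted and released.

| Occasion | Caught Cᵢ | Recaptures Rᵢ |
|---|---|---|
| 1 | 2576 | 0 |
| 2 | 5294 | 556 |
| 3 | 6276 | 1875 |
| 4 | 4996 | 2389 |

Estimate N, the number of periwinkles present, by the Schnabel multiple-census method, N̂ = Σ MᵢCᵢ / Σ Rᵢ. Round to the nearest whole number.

Marked at large before each occasion: Mᵢ = Σⱼ<ᵢ (Cⱼ − Rⱼ) → M1=0, M2=2576, M3=7314, M4=11715
Σ MᵢCᵢ = 0·2576 + 2576·5294 + 7314·6276 + 11715·4996 = 0 + 13637344 + 45902664 + 58528140 = 118068148
Σ Rᵢ = 0 + 556 + 1875 + 2389 = 4820
N̂ = 118068148 / 4820 ≈ 24495.47 → 24495

N ≈ 24,495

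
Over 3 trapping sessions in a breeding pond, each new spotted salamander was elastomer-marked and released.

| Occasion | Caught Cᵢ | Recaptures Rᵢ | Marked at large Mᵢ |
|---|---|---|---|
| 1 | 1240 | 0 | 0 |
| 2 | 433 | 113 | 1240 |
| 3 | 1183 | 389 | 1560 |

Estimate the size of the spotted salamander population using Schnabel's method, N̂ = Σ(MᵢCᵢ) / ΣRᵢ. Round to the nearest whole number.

Σ MᵢCᵢ = 0·1240 + 1240·433 + 1560·1183 = 0 + 536920 + 1845480 = 2382400
Σ Rᵢ = 0 + 113 + 389 = 502
N̂ = 2382400 / 502 ≈ 4745.8 → 4746

N ≈ 4746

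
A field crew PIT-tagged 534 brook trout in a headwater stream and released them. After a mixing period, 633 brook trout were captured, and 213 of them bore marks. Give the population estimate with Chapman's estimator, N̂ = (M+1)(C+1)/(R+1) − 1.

N̂ = (534+1)(633+1)/(213+1) − 1 = 535·634/214 − 1
= 339190/214 − 1 = 1585 − 1 = 1584

N = 1584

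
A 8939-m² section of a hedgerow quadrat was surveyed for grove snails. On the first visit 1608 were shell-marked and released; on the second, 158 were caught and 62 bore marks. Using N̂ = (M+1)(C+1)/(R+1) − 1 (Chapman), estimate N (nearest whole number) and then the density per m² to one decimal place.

density ≈ 0.5 grove snails per m²

N̂ = 1609·159/63 − 1 = 255831/63 − 1 ≈ 4059.8 → 4060
Density = N̂ / area = 4060 / 8939 ≈ 0.45 → 0.5 per m²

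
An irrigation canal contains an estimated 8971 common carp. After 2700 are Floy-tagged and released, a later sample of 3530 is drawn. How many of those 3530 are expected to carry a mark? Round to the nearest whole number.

expected recaptures ≈ 1062

The marked fraction of the population is 2700/8971, so in a sample of 3530 expect C·(M/N) marked.
E[R] = 2700 × 3530 / 8971 = 9531000 / 8971 ≈ 1062.4 → 1062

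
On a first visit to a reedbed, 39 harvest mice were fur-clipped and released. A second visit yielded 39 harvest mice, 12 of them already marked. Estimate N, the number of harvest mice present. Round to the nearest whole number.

N = (39 × 39) / 12 = 1521 / 12 ≈ 126.8 → 127

N ≈ 127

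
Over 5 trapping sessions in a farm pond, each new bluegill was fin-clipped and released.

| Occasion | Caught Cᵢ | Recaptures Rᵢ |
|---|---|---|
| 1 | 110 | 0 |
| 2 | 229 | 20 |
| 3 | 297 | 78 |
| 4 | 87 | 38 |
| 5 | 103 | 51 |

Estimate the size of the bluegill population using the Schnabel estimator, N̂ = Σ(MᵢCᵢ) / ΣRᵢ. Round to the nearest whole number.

Marked at large before each occasion: Mᵢ = Σⱼ<ᵢ (Cⱼ − Rⱼ) → M1=0, M2=110, M3=319, M4=538, M5=587
Σ MᵢCᵢ = 0·110 + 110·229 + 319·297 + 538·87 + 587·103 = 0 + 25190 + 94743 + 46806 + 60461 = 227200
Σ Rᵢ = 0 + 20 + 78 + 38 + 51 = 187
N̂ = 227200 / 187 ≈ 1215.0 → 1215

N ≈ 1215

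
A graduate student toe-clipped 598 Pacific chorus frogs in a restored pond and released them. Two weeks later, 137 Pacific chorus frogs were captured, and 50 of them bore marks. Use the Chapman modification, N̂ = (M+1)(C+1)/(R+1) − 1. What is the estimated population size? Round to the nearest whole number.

N̂ = (598+1)(137+1)/(50+1) − 1 = 599·138/51 − 1
= 82662/51 − 1 ≈ 1620.8 − 1 ≈ 1619.8 → 1620

N ≈ 1620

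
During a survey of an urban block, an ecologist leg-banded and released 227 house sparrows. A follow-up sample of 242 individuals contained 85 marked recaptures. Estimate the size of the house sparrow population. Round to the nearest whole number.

N ≈ 646

N = (227 × 242) / 85 = 54934 / 85 ≈ 646.3 → 646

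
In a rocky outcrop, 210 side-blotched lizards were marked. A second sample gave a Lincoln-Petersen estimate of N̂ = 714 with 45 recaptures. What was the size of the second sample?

C = 153

From N = M·C/R: C = N·R / M = 714·45 / 210 = 32130 / 210 = 153.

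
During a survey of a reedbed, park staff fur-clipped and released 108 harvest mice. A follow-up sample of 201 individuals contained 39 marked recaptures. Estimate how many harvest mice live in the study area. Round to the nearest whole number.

N ≈ 557

N = (108 × 201) / 39 = 21708 / 39 ≈ 556.6 → 557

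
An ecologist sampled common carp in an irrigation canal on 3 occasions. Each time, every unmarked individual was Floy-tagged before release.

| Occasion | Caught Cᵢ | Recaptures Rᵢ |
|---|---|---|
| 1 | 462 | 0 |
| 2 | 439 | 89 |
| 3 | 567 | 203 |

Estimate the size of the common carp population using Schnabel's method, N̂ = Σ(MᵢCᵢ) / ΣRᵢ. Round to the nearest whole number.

Marked at large before each occasion: Mᵢ = Σⱼ<ᵢ (Cⱼ − Rⱼ) → M1=0, M2=462, M3=812
Σ MᵢCᵢ = 0·462 + 462·439 + 812·567 = 0 + 202818 + 460404 = 663222
Σ Rᵢ = 0 + 89 + 203 = 292
N̂ = 663222 / 292 ≈ 2271.3 → 2271

N ≈ 2271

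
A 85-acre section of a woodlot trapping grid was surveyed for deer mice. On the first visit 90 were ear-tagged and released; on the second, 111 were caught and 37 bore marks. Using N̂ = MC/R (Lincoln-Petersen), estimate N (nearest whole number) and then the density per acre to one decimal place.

N̂ = 90·111/37 = 9990/37 = 270
Density = N̂ / area = 270 / 85 ≈ 3.18 → 3.2 per acre

density ≈ 3.2 deer mice per acre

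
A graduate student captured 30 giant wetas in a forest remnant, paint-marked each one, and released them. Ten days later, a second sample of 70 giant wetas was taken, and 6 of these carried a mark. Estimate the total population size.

Lincoln-Petersen assumes M/N = R/C, so N = M·C / R.
N = (30 × 70) / 6 = 2100 / 6 = 350

N = 350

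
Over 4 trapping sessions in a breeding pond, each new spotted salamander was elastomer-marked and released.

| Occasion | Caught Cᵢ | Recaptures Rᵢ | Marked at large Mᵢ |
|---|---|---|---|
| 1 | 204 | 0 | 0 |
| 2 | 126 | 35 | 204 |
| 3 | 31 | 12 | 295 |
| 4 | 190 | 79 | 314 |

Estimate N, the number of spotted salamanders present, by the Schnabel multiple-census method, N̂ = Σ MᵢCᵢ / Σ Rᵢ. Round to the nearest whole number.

Σ MᵢCᵢ = 0·204 + 204·126 + 295·31 + 314·190 = 0 + 25704 + 9145 + 59660 = 94509
Σ Rᵢ = 0 + 35 + 12 + 79 = 126
N̂ = 94509 / 126 ≈ 750.1 → 750

N ≈ 750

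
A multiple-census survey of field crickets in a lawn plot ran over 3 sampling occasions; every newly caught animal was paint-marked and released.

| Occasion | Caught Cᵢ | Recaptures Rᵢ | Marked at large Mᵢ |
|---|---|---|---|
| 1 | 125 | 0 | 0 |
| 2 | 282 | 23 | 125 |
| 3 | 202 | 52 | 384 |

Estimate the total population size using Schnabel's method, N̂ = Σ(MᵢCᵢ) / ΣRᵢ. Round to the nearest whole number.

Σ MᵢCᵢ = 0·125 + 125·282 + 384·202 = 0 + 35250 + 77568 = 112818
Σ Rᵢ = 0 + 23 + 52 = 75
N̂ = 112818 / 75 ≈ 1504.2 → 1504

N ≈ 1504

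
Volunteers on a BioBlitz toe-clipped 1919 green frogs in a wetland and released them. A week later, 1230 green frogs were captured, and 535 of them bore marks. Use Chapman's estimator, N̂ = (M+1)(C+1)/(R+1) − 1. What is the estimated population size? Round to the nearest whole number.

N ≈ 4409

N̂ = (1919+1)(1230+1)/(535+1) − 1 = 1920·1231/536 − 1
= 2363520/536 − 1 ≈ 4409.6 − 1 ≈ 4408.6 → 4409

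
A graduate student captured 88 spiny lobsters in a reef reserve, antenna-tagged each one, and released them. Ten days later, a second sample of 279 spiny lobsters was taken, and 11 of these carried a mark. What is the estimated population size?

If marked individuals mix randomly, R/C ≈ M/N, giving N ≈ M·C/R.
N = (88 × 279) / 11 = 24552 / 11 = 2232

N = 2232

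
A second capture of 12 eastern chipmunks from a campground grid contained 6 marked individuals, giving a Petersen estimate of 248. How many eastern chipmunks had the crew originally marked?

From N = M·C/R: M = N·R / C = 248·6 / 12 = 1488 / 12 = 124.

M = 124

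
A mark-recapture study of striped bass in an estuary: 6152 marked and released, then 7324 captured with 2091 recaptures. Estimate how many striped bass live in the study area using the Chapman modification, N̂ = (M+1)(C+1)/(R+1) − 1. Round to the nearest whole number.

N̂ = (6152+1)(7324+1)/(2091+1) − 1 = 6153·7325/2092 − 1
= 45070725/2092 − 1 ≈ 21544.3 − 1 ≈ 21543.3 → 21543

N ≈ 21,543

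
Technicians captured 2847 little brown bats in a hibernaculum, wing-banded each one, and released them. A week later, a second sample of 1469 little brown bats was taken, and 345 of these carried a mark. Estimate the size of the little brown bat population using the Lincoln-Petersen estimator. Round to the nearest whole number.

N = (2847 × 1469) / 345 = 4182243 / 345 ≈ 12122.4 → 12122

N ≈ 12,122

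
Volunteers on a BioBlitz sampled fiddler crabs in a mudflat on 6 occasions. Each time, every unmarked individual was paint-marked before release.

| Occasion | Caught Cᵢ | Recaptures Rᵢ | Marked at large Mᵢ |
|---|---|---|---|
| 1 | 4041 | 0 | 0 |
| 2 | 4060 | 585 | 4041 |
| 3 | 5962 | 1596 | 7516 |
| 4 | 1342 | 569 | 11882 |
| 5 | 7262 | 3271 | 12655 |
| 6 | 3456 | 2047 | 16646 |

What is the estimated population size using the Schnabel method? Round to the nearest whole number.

Σ MᵢCᵢ = 0·4041 + 4041·4060 + 7516·5962 + 11882·1342 + 12655·7262 + 16646·3456 = 0 + 16406460 + 44810392 + 15945644 + 91900610 + 57528576 = 226591682
Σ Rᵢ = 0 + 585 + 1596 + 569 + 3271 + 2047 = 8068
N̂ = 226591682 / 8068 ≈ 28085.2 → 28085

N ≈ 28,085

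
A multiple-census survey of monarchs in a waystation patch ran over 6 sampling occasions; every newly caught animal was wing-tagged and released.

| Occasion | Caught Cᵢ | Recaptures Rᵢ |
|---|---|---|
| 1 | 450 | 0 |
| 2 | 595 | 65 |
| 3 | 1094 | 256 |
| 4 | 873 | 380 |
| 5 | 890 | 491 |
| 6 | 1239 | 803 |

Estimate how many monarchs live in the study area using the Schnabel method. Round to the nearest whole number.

N ≈ 4181

Marked at large before each occasion: Mᵢ = Σⱼ<ᵢ (Cⱼ − Rⱼ) → M1=0, M2=450, M3=980, M4=1818, M5=2311, M6=2710
Σ MᵢCᵢ = 0·450 + 450·595 + 980·1094 + 1818·873 + 2311·890 + 2710·1239 = 0 + 267750 + 1072120 + 1587114 + 2056790 + 3357690 = 8341464
Σ Rᵢ = 0 + 65 + 256 + 380 + 491 + 803 = 1995
N̂ = 8341464 / 1995 ≈ 4181.2 → 4181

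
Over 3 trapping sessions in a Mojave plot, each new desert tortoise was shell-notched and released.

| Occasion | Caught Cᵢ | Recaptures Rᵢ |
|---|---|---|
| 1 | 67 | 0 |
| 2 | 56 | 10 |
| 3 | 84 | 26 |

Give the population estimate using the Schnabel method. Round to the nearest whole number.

N ≈ 368

Marked at large before each occasion: Mᵢ = Σⱼ<ᵢ (Cⱼ − Rⱼ) → M1=0, M2=67, M3=113
Σ MᵢCᵢ = 0·67 + 67·56 + 113·84 = 0 + 3752 + 9492 = 13244
Σ Rᵢ = 0 + 10 + 26 = 36
N̂ = 13244 / 36 ≈ 367.9 → 368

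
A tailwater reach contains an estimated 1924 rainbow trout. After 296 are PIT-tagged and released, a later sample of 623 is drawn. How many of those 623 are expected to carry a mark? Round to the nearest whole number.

expected recaptures ≈ 96

Expected recaptures E[R] = M·C / N.
E[R] = 296 × 623 / 1924 = 184408 / 1924 ≈ 95.8 → 96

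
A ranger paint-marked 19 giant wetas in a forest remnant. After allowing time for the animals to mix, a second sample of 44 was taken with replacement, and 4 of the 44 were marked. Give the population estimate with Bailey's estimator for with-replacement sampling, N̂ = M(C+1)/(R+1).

N̂ = 19·(44+1)/(4+1) = 19·45/5 = 855/5 = 171

N = 171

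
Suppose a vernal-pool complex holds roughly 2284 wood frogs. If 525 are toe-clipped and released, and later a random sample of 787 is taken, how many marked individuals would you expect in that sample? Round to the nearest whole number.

expected recaptures ≈ 181

The marked fraction of the population is 525/2284, so in a sample of 787 expect C·(M/N) marked.
E[R] = 525 × 787 / 2284 = 413175 / 2284 ≈ 180.9 → 181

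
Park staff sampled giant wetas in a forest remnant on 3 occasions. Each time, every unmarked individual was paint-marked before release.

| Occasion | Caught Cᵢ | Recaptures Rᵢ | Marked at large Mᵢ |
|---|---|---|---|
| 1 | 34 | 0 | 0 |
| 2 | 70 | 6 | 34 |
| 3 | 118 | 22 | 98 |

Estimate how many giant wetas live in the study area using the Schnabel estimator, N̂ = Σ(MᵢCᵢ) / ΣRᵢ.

Σ MᵢCᵢ = 0·34 + 34·70 + 98·118 = 0 + 2380 + 11564 = 13944
Σ Rᵢ = 0 + 6 + 22 = 28
N̂ = 13944 / 28 = 498

N = 498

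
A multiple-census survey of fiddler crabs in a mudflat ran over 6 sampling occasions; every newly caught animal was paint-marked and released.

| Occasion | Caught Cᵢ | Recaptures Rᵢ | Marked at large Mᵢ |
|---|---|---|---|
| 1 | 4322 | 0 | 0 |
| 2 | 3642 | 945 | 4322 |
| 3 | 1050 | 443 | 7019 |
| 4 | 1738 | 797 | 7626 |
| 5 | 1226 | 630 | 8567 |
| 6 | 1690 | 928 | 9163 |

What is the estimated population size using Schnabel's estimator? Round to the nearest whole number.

Σ MᵢCᵢ = 0·4322 + 4322·3642 + 7019·1050 + 7626·1738 + 8567·1226 + 9163·1690 = 0 + 15740724 + 7369950 + 13253988 + 10503142 + 15485470 = 62353274
Σ Rᵢ = 0 + 945 + 443 + 797 + 630 + 928 = 3743
N̂ = 62353274 / 3743 ≈ 16658.6 → 16659

N ≈ 16,659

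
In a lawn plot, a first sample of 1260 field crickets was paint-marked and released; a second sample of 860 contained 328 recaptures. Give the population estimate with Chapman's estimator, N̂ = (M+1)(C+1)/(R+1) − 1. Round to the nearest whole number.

N̂ = (1260+1)(860+1)/(328+1) − 1 = 1261·861/329 − 1
= 1085721/329 − 1 ≈ 3300.1 − 1 ≈ 3299.1 → 3299

N ≈ 3299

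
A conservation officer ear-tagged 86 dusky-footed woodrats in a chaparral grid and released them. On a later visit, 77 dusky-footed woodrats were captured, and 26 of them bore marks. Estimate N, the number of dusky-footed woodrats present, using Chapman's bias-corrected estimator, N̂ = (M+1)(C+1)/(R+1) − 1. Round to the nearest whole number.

N̂ = (86+1)(77+1)/(26+1) − 1 = 87·78/27 − 1
= 6786/27 − 1 ≈ 251.3 − 1 ≈ 250.3 → 250

N ≈ 250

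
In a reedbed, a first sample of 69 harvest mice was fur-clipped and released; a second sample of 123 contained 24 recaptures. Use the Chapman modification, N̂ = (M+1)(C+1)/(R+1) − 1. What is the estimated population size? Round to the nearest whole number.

N̂ = (69+1)(123+1)/(24+1) − 1 = 70·124/25 − 1
= 8680/25 − 1 ≈ 347.2 − 1 ≈ 346.2 → 346

N ≈ 346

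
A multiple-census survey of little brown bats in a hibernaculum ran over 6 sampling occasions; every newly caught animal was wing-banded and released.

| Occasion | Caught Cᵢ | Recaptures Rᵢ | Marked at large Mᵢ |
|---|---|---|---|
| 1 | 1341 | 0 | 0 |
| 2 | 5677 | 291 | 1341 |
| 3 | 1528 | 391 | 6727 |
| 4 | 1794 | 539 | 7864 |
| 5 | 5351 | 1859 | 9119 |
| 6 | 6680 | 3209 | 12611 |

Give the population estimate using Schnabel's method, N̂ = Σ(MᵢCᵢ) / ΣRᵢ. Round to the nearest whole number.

N ≈ 26,242

Σ MᵢCᵢ = 0·1341 + 1341·5677 + 6727·1528 + 7864·1794 + 9119·5351 + 12611·6680 = 0 + 7612857 + 10278856 + 14108016 + 48795769 + 84241480 = 165036978
Σ Rᵢ = 0 + 291 + 391 + 539 + 1859 + 3209 = 6289
N̂ = 165036978 / 6289 ≈ 26242.2 → 26242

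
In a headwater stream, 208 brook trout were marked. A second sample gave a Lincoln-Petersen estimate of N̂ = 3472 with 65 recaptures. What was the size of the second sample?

C = 1085

From N = M·C/R: C = N·R / M = 3472·65 / 208 = 225680 / 208 = 1085.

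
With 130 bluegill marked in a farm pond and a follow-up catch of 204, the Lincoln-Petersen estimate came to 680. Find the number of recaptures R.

From N = M·C/R: R = M·C / N = 130·204 / 680 = 26520 / 680 = 39.

R = 39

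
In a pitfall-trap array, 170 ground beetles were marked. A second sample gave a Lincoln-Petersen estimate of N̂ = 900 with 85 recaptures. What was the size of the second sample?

C = 450

From N = M·C/R: C = N·R / M = 900·85 / 170 = 76500 / 170 = 450.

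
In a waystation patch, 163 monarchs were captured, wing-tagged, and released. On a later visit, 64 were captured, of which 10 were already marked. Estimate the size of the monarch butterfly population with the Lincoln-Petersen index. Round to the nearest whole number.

If marked individuals mix randomly, R/C ≈ M/N, giving N ≈ M·C/R.
N = (163 × 64) / 10 = 10432 / 10 ≈ 1043.2 → 1043

N ≈ 1043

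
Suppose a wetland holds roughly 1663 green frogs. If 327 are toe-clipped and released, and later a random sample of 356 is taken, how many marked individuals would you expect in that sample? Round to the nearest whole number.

expected recaptures ≈ 70

Expected recaptures E[R] = M·C / N.
E[R] = 327 × 356 / 1663 = 116412 / 1663 ≈ 70.0 → 70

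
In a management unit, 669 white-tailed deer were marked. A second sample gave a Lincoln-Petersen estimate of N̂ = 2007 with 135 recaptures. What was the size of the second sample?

From N = M·C/R: C = N·R / M = 2007·135 / 669 = 270945 / 669 = 405.

C = 405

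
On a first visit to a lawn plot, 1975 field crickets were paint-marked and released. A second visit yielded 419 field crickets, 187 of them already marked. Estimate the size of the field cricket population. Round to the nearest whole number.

N ≈ 4425

If marked individuals mix randomly, R/C ≈ M/N, giving N ≈ M·C/R.
N = (1975 × 419) / 187 = 827525 / 187 ≈ 4425.3 → 4425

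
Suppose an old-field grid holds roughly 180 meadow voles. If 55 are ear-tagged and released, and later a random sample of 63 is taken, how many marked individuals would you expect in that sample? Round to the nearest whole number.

Expected recaptures E[R] = M·C / N.
E[R] = 55 × 63 / 180 = 3465 / 180 ≈ 19.2 → 19

expected recaptures ≈ 19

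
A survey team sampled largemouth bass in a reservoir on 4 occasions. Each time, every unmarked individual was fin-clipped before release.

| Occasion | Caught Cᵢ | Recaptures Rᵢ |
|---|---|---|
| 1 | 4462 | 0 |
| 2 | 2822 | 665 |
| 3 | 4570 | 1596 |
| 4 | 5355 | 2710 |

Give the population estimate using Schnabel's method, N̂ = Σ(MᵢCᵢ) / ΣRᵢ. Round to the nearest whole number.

N ≈ 18,952

Marked at large before each occasion: Mᵢ = Σⱼ<ᵢ (Cⱼ − Rⱼ) → M1=0, M2=4462, M3=6619, M4=9593
Σ MᵢCᵢ = 0·4462 + 4462·2822 + 6619·4570 + 9593·5355 = 0 + 12591764 + 30248830 + 51370515 = 94211109
Σ Rᵢ = 0 + 665 + 1596 + 2710 = 4971
N̂ = 94211109 / 4971 ≈ 18952.1 → 18952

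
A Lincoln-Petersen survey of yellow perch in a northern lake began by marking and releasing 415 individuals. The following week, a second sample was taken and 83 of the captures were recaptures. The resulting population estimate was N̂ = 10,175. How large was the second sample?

C = 2035

From N = M·C/R: C = N·R / M = 10175·83 / 415 = 844525 / 415 = 2035.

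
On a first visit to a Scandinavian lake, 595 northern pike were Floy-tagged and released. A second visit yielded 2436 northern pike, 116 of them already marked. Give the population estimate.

Lincoln-Petersen assumes M/N = R/C, so N = M·C / R.
N = (595 × 2436) / 116 = 1449420 / 116 = 12495

N = 12,495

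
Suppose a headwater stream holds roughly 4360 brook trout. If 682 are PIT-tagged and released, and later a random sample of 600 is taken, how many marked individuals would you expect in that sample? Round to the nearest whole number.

expected recaptures ≈ 94

Expected recaptures E[R] = M·C / N.
E[R] = 682 × 600 / 4360 = 409200 / 4360 ≈ 93.9 → 94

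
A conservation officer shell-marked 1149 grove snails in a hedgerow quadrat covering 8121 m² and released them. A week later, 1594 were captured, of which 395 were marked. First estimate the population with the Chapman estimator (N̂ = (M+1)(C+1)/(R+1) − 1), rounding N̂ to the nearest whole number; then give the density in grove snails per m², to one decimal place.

density ≈ 0.6 grove snails per m²

N̂ = 1150·1595/396 − 1 = 1834250/396 − 1 ≈ 4630.9 → 4631
Density = N̂ / area = 4631 / 8121 ≈ 0.57 → 0.6 per m²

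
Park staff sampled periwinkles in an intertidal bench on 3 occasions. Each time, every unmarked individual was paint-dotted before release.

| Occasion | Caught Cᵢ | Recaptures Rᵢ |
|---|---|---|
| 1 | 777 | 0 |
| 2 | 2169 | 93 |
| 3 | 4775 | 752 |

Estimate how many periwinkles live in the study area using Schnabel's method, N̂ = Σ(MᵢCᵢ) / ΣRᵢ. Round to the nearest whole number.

N ≈ 18,116

Marked at large before each occasion: Mᵢ = Σⱼ<ᵢ (Cⱼ − Rⱼ) → M1=0, M2=777, M3=2853
Σ MᵢCᵢ = 0·777 + 777·2169 + 2853·4775 = 0 + 1685313 + 13623075 = 15308388
Σ Rᵢ = 0 + 93 + 752 = 845
N̂ = 15308388 / 845 ≈ 18116.4 → 18116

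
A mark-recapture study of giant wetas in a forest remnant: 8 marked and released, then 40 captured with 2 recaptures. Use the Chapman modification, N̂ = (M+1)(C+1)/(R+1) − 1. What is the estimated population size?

N̂ = (8+1)(40+1)/(2+1) − 1 = 9·41/3 − 1
= 369/3 − 1 = 123 − 1 = 122

N = 122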